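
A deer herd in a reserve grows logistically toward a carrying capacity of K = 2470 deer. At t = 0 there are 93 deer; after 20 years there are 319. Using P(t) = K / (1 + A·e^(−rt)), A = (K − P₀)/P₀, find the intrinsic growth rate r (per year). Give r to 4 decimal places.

r ≈ 0.0666 per year

A = (2470 − 93)/93 = 25.55914
319 = 2470/(1 + 25.55914·e^(−r·20)) → e^(−20r) = (7.74295 − 1)/25.55914 = 0.263817
r = −ln(0.263817)/20 = 1.3325/20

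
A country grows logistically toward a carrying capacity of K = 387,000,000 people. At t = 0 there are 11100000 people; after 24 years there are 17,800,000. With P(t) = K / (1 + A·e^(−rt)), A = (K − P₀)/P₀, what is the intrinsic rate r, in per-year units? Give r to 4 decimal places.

A = (387000000 − 11100000)/11100000 = 33.86486
17800000 = 387000000/(1 + 33.86486·e^(−r·24)) → e^(−24r) = (21.74157 − 1)/33.86486 = 0.612481
r = −ln(0.612481)/24 = 0.49024/24

r ≈ 0.0204 per year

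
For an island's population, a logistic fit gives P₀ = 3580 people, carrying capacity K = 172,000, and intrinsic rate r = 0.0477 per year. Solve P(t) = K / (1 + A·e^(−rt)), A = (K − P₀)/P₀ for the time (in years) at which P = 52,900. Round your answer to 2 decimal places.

t ≈ 63.72 years

A = (172000 − 3580)/3580 = 47.04469
52900 = 172000/(1 + 47.04469·e^(−0.0477t)) → 1 + 47.04469·e^(−0.0477t) = 3.25142
e^(−0.0477t) = 0.047857 → t = ln(20.89559)/0.0477 = 3.03954/0.0477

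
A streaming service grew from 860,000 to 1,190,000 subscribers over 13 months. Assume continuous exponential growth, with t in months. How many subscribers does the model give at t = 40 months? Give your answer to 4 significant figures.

≈ 2,336,000 subscribers

r = ln(1190000/860000) / 13 ≈ 0.024983 per month
P(40) = 860000 · e^(0.024983·40) = 860000 · 2.71641 ≈ 2336113.11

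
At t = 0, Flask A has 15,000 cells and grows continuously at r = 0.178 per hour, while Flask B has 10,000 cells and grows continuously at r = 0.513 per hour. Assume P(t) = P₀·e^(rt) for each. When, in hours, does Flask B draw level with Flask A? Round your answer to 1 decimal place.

15000·e^(0.178t) = 10000·e^(0.513t)
15000/10000 = e^((0.513 − 0.178)t) → ln(1.5) = 0.335·t
t = 0.40547 / 0.335

t ≈ 1.2 hours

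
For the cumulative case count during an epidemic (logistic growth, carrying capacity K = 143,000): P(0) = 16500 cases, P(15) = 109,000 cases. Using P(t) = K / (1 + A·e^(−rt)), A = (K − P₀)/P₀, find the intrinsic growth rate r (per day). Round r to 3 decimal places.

A = (143000 − 16500)/16500 = 7.66667
109000 = 143000/(1 + 7.66667·e^(−r·15)) → e^(−15r) = (1.31193 − 1)/7.66667 = 0.040686
r = −ln(0.040686)/15 = 3.20187/15

r ≈ 0.213 per day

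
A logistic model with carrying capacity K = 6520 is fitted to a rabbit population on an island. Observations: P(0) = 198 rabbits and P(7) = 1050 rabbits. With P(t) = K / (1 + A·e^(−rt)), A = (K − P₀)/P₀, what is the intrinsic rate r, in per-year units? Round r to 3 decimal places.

A = (6520 − 198)/198 = 31.92929
1050 = 6520/(1 + 31.92929·e^(−r·7)) → e^(−7r) = (6.20952 − 1)/31.92929 = 0.163158
r = −ln(0.163158)/7 = 1.81304/7

r ≈ 0.259 per year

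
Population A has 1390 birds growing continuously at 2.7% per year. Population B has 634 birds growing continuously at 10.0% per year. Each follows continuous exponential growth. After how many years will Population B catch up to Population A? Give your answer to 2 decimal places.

1390·e^(0.027t) = 634·e^(0.1t)
1390/634 = e^((0.1 − 0.027)t) → ln(2.19243) = 0.073·t
t = 0.78501 / 0.073

t ≈ 10.75 years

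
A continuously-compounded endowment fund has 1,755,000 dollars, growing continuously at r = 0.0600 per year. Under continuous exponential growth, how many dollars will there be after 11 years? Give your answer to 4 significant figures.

P(11) = 1755000 · e^(0.06·11) = 1755000 · e^(0.66)
= 1755000 · 1.93479 ≈ 3395560.55

≈ 3,396,000 dollars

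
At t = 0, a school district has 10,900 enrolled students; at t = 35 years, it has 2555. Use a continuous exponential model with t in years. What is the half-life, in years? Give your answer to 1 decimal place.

half-life ≈ 16.7 years

r = ln(2555/10900) / 35 = ln(0.2344) / 35 ≈ -0.041449 per year
half-life = ln 2 / |r| = 0.69315 / 0.041449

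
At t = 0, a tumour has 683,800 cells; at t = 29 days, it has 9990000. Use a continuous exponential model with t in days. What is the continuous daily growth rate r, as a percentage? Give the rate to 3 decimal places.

r ≈ 9.247% per day

9990000 = 683800 · e^(r·29)
e^(29r) = 9990000/683800 = 14.60953
r = ln(14.60953) / 29 = 2.68167 / 29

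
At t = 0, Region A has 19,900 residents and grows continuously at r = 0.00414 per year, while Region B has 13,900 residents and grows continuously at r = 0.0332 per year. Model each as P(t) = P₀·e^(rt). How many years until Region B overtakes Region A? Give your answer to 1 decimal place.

t ≈ 12.3 years

19900·e^(0.00414t) = 13900·e^(0.0332t)
19900/13900 = e^((0.0332 − 0.00414)t) → ln(1.43165) = 0.02906·t
t = 0.35883 / 0.02906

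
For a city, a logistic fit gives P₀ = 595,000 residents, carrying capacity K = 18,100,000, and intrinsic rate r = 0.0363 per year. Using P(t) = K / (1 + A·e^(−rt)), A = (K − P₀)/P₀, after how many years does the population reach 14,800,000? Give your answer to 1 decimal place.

t ≈ 134.5 years

A = (18100000 − 595000)/595000 = 29.42017
14800000 = 18100000/(1 + 29.42017·e^(−0.0363t)) → 1 + 29.42017·e^(−0.0363t) = 1.22297
e^(−0.0363t) = 0.007579 → t = ln(131.945)/0.0363 = 4.88239/0.0363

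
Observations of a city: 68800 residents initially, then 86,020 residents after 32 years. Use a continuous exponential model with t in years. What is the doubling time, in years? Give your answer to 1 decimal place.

doubling time ≈ 99.3 years

r = ln(86020/68800) / 32 = ln(1.25029) / 32 ≈ 0.006981 per year
doubling time = ln 2 / |r| = 0.69315 / 0.006981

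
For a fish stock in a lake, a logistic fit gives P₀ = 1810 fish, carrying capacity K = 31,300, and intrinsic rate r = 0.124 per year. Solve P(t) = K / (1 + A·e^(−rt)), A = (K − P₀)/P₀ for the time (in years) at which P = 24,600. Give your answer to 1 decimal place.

A = (31300 − 1810)/1810 = 16.29282
24600 = 31300/(1 + 16.29282·e^(−0.124t)) → 1 + 16.29282·e^(−0.124t) = 1.27236
e^(−0.124t) = 0.016716 → t = ln(59.82139)/0.124 = 4.09136/0.124

t ≈ 33.0 years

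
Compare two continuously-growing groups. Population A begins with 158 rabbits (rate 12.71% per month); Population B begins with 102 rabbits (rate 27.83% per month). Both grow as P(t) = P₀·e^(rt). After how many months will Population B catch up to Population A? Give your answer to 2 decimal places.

158·e^(0.1271t) = 102·e^(0.2783t)
158/102 = e^((0.2783 − 0.1271)t) → ln(1.54902) = 0.1512·t
t = 0.43762 / 0.1512

t ≈ 2.89 months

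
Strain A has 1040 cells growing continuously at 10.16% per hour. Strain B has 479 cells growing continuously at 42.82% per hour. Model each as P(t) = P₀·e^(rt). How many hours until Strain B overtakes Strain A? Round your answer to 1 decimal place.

1040·e^(0.1016t) = 479·e^(0.4282t)
1040/479 = e^((0.4282 − 0.1016)t) → ln(2.17119) = 0.3266·t
t = 0.77528 / 0.3266

t ≈ 2.4 hours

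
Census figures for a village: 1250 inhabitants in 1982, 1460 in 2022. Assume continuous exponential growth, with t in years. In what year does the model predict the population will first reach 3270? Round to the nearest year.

year 2230

r = ln(1460/1250) / 40 = 0.15529/40 ≈ 0.003882 per year
t = ln(3270/1250) / r = 0.96165/0.003882 ≈ 247.7 years after 1982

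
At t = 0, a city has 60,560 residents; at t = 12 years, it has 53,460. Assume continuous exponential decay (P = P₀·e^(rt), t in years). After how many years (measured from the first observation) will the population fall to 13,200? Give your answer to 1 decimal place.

t ≈ 146.6 years

r = ln(53460/60560) / 12 ≈ -0.010392 per year
t = ln(13200/60560) / r = -1.52342 / -0.010392 ≈ 146.599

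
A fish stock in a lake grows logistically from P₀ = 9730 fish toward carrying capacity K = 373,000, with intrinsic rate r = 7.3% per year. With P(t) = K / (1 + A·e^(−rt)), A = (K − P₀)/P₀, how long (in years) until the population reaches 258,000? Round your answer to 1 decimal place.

t ≈ 60.7 years

A = (373000 − 9730)/9730 = 37.33505
258000 = 373000/(1 + 37.33505·e^(−0.073t)) → 1 + 37.33505·e^(−0.073t) = 1.44574
e^(−0.073t) = 0.011939 → t = ln(83.76036)/0.073 = 4.42796/0.073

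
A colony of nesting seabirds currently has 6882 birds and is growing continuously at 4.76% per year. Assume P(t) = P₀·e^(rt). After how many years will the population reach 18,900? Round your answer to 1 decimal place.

18900 = 6882 · e^(0.0476·t)
t = ln(18900/6882) / 0.0476 = ln(2.74629) / 0.0476 = 1.01025 / 0.0476

t ≈ 21.2 years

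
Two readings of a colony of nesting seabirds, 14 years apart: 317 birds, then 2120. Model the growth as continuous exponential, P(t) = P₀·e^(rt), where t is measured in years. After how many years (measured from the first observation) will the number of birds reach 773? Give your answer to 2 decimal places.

r = ln(2120/317) / 14 ≈ 0.135734 per year
t = ln(773/317) / r = 0.89138 / 0.135734 ≈ 6.567

t ≈ 6.57 years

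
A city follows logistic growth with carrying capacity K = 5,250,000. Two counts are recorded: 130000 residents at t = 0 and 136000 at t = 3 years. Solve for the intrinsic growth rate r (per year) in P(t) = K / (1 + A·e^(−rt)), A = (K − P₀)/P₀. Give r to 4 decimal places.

A = (5250000 − 130000)/130000 = 39.38462
136000 = 5250000/(1 + 39.38462·e^(−r·3)) → e^(−3r) = (38.60294 − 1)/39.38462 = 0.954762
r = −ln(0.954762)/3 = 0.04629/3

r ≈ 0.0154 per year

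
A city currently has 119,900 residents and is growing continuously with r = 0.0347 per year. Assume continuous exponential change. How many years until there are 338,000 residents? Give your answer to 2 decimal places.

338000 = 119900 · e^(0.0347·t)
t = ln(338000/119900) / 0.0347 = ln(2.81902) / 0.0347 = 1.03639 / 0.0347

t ≈ 29.87 years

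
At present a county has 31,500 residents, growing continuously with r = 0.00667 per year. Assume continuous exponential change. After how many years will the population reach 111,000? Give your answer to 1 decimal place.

111000 = 31500 · e^(0.00667·t)
t = ln(111000/31500) / 0.00667 = ln(3.52381) / 0.00667 = 1.25954 / 0.00667

t ≈ 188.8 years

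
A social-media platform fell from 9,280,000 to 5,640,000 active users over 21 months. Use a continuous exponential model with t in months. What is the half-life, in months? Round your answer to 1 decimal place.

r = ln(5640000/9280000) / 21 = ln(0.60776) / 21 ≈ -0.023713 per month
half-life = ln 2 / |r| = 0.69315 / 0.023713

half-life ≈ 29.2 months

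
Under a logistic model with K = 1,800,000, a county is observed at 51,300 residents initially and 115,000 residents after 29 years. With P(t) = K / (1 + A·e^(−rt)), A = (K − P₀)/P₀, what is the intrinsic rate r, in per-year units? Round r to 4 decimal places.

A = (1800000 − 51300)/51300 = 34.08772
115000 = 1800000/(1 + 34.08772·e^(−r·29)) → e^(−29r) = (15.65217 − 1)/34.08772 = 0.429837
r = −ln(0.429837)/29 = 0.84435/29

r ≈ 0.0291 per year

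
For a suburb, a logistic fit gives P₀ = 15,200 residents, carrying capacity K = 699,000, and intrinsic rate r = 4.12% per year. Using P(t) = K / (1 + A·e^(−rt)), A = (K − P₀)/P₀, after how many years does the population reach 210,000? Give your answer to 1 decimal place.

t ≈ 71.9 years

A = (699000 − 15200)/15200 = 44.98684
210000 = 699000/(1 + 44.98684·e^(−0.0412t)) → 1 + 44.98684·e^(−0.0412t) = 3.32857
e^(−0.0412t) = 0.051761 → t = ln(19.3195)/0.0412 = 2.96112/0.0412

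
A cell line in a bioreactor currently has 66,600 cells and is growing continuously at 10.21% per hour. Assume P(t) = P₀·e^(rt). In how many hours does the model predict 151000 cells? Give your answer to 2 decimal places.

t ≈ 8.02 hours

151000 = 66600 · e^(0.1021·t)
t = ln(151000/66600) / 0.1021 = ln(2.26727) / 0.1021 = 0.81858 / 0.1021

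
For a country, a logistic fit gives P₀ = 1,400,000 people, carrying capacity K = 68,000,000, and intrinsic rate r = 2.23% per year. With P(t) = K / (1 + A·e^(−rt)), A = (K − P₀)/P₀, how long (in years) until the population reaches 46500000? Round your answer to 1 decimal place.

t ≈ 207.8 years

A = (68000000 − 1400000)/1400000 = 47.57143
46500000 = 68000000/(1 + 47.57143·e^(−0.0223t)) → 1 + 47.57143·e^(−0.0223t) = 1.46237
e^(−0.0223t) = 0.009719 → t = ln(102.88704)/0.0223 = 4.63363/0.0223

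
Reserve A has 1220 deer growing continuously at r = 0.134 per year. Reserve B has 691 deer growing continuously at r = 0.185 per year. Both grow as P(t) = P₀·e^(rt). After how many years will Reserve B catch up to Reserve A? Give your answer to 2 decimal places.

t ≈ 11.15 years

1220·e^(0.134t) = 691·e^(0.185t)
1220/691 = e^((0.185 − 0.134)t) → ln(1.76556) = 0.051·t
t = 0.56847 / 0.051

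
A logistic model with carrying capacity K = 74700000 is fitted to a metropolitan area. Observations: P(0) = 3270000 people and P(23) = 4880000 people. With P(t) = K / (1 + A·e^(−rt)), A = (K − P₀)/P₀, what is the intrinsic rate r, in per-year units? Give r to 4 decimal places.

r ≈ 0.0184 per year

A = (74700000 − 3270000)/3270000 = 21.84404
4880000 = 74700000/(1 + 21.84404·e^(−r·23)) → e^(−23r) = (15.30738 − 1)/21.84404 = 0.654979
r = −ln(0.654979)/23 = 0.42315/23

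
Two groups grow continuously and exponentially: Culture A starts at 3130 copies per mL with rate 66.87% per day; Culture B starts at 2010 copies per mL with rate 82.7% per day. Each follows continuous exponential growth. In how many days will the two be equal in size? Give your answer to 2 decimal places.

3130·e^(0.6687t) = 2010·e^(0.827t)
3130/2010 = e^((0.827 − 0.6687)t) → ln(1.55721) = 0.1583·t
t = 0.4429 / 0.1583

t ≈ 2.80 days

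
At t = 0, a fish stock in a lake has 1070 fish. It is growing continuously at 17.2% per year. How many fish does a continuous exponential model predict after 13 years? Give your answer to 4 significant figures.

P(13) = 1070 · e^(0.172·13) = 1070 · e^(2.236)
= 1070 · 9.35583 ≈ 10010.74

≈ 10,010 fish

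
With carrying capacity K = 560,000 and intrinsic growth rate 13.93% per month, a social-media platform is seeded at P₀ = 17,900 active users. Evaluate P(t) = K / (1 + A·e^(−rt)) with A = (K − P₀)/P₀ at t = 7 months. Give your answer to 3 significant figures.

≈ 45,100 active users

A = (560000 − 17900)/17900 = 30.28492
P(7) = 560000 / (1 + 30.28492·e^(−0.1393·7)) = 560000 / (1 + 30.28492·0.377155)
= 560000 / 12.4221 ≈ 45080.96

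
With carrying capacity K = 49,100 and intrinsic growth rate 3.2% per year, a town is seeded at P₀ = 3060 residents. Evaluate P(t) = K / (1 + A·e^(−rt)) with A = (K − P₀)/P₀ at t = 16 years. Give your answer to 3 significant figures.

≈ 4,900 residents

A = (49100 − 3060)/3060 = 15.04575
P(16) = 49100 / (1 + 15.04575·e^(−0.032·16)) = 49100 / (1 + 15.04575·0.599296)
= 49100 / 10.01686 ≈ 4901.74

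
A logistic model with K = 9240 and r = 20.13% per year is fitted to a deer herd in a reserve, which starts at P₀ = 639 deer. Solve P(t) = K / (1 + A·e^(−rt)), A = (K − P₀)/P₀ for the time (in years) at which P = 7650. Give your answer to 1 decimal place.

A = (9240 − 639)/639 = 13.46009
7650 = 9240/(1 + 13.46009·e^(−0.2013t)) → 1 + 13.46009·e^(−0.2013t) = 1.20784
e^(−0.2013t) = 0.015441 → t = ln(64.76083)/0.2013 = 4.1707/0.2013

t ≈ 20.7 years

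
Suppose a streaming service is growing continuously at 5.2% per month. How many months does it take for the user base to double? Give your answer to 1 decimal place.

doubling time ≈ 13.3 months

doubling time = ln(2) / |r| = 0.69315 / 0.052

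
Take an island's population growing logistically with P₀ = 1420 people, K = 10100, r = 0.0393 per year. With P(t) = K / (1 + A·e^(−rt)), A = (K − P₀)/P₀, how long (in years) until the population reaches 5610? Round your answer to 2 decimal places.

A = (10100 − 1420)/1420 = 6.11268
5610 = 10100/(1 + 6.11268·e^(−0.0393t)) → 1 + 6.11268·e^(−0.0393t) = 1.80036
e^(−0.0393t) = 0.130934 → t = ln(7.63744)/0.0393 = 2.03306/0.0393

t ≈ 51.73 years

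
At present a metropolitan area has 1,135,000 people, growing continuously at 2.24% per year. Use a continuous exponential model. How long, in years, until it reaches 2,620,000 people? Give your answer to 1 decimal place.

2620000 = 1135000 · e^(0.0224·t)
t = ln(2620000/1135000) / 0.0224 = ln(2.30837) / 0.0224 = 0.83654 / 0.0224

t ≈ 37.3 years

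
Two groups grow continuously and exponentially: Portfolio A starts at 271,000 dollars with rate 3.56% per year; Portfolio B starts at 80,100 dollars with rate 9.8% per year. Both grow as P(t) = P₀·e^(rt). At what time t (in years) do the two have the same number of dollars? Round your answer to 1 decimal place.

271000·e^(0.0356t) = 80100·e^(0.098t)
271000/80100 = e^((0.098 − 0.0356)t) → ln(3.38327) = 0.0624·t
t = 1.21884 / 0.0624

t ≈ 19.5 years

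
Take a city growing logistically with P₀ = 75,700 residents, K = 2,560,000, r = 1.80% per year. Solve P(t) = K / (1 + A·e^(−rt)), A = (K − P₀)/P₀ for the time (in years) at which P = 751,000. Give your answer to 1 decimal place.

A = (2560000 − 75700)/75700 = 32.8177
751000 = 2560000/(1 + 32.8177·e^(−0.018t)) → 1 + 32.8177·e^(−0.018t) = 3.40879
e^(−0.018t) = 0.073399 → t = ln(13.62415)/0.018 = 2.61184/0.018

t ≈ 145.1 years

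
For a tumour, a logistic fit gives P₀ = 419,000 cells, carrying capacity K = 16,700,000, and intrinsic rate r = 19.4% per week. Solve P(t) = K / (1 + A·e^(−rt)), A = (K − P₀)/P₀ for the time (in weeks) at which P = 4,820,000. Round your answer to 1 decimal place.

A = (16700000 − 419000)/419000 = 38.8568
4820000 = 16700000/(1 + 38.8568·e^(−0.194t)) → 1 + 38.8568·e^(−0.194t) = 3.46473
e^(−0.194t) = 0.063431 → t = ln(15.76513)/0.194 = 2.7578/0.194

t ≈ 14.2 weeks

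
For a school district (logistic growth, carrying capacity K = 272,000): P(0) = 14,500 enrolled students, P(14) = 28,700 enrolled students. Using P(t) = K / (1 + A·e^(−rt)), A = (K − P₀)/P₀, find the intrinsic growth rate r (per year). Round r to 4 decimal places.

A = (272000 − 14500)/14500 = 17.75862
28700 = 272000/(1 + 17.75862·e^(−r·14)) → e^(−14r) = (9.47735 − 1)/17.75862 = 0.477365
r = −ln(0.477365)/14 = 0.73947/14

r ≈ 0.0528 per year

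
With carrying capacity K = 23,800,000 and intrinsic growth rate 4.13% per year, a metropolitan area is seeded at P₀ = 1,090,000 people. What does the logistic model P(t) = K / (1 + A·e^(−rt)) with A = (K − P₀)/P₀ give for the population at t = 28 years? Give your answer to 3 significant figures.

A = (23800000 − 1090000)/1090000 = 20.83486
P(28) = 23800000 / (1 + 20.83486·e^(−0.0413·28)) = 23800000 / (1 + 20.83486·0.314617)
= 23800000 / 7.555 ≈ 3150232.88

≈ 3,150,000 people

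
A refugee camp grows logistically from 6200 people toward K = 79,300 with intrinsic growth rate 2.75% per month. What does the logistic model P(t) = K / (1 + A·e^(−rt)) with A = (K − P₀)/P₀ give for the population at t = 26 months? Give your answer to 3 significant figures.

A = (79300 − 6200)/6200 = 11.79032
P(26) = 79300 / (1 + 11.79032·e^(−0.0275·26)) = 79300 / (1 + 11.79032·0.489192)
= 79300 / 6.76773 ≈ 11717.37

≈ 11,700 people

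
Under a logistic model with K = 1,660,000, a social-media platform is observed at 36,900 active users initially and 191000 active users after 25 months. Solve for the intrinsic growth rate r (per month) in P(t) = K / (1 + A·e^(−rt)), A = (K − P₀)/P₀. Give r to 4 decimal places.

r ≈ 0.0698 per month

A = (1660000 − 36900)/36900 = 43.98645
191000 = 1660000/(1 + 43.98645·e^(−r·25)) → e^(−25r) = (8.6911 − 1)/43.98645 = 0.174852
r = −ln(0.174852)/25 = 1.74382/25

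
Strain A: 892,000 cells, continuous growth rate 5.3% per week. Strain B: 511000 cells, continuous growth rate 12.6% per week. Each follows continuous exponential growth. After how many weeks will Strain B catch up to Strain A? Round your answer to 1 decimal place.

892000·e^(0.053t) = 511000·e^(0.126t)
892000/511000 = e^((0.126 − 0.053)t) → ln(1.7456) = 0.073·t
t = 0.5571 / 0.073

t ≈ 7.6 weeks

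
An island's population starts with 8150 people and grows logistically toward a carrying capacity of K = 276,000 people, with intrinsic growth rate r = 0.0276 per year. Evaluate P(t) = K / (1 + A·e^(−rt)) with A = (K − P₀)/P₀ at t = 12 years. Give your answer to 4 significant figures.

A = (276000 − 8150)/8150 = 32.86503
P(12) = 276000 / (1 + 32.86503·e^(−0.0276·12)) = 276000 / (1 + 32.86503·0.718062)
= 276000 / 24.59911 ≈ 11219.92

≈ 11,220 people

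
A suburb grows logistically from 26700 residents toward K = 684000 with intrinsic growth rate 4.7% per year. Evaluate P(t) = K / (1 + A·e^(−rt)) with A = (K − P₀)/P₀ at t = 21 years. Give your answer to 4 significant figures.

≈ 67,220 residents

A = (684000 − 26700)/26700 = 24.61798
P(21) = 684000 / (1 + 24.61798·e^(−0.047·21)) = 684000 / (1 + 24.61798·0.372693)
= 684000 / 10.17495 ≈ 67223.92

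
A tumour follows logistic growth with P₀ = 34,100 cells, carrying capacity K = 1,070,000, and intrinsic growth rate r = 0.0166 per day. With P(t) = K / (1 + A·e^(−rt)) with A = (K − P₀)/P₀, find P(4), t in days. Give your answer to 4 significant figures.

≈ 36,360 cells

A = (1070000 − 34100)/34100 = 30.3783
P(4) = 1070000 / (1 + 30.3783·e^(−0.0166·4)) = 1070000 / (1 + 30.3783·0.935756)
= 1070000 / 29.42669 ≈ 36361.55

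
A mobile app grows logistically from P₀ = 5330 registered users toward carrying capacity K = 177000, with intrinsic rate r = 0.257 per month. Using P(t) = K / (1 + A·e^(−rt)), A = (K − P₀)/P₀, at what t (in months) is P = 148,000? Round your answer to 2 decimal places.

t ≈ 19.85 months

A = (177000 − 5330)/5330 = 32.20826
148000 = 177000/(1 + 32.20826·e^(−0.257t)) → 1 + 32.20826·e^(−0.257t) = 1.19595
e^(−0.257t) = 0.006084 → t = ln(164.37316)/0.257 = 5.10214/0.257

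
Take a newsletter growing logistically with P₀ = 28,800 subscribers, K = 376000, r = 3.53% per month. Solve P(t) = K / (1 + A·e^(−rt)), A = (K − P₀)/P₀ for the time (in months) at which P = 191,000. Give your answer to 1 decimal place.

t ≈ 71.4 months

A = (376000 − 28800)/28800 = 12.05556
191000 = 376000/(1 + 12.05556·e^(−0.0353t)) → 1 + 12.05556·e^(−0.0353t) = 1.96859
e^(−0.0353t) = 0.080344 → t = ln(12.44655)/0.0353 = 2.52144/0.0353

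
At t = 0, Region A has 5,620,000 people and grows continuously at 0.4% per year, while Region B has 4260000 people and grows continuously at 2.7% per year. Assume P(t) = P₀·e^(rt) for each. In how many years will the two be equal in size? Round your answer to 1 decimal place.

5620000·e^(0.004t) = 4260000·e^(0.027t)
5620000/4260000 = e^((0.027 − 0.004)t) → ln(1.31925) = 0.023·t
t = 0.27706 / 0.023

t ≈ 12.0 years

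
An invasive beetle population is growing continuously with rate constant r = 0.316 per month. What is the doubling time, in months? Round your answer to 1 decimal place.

doubling time = ln(2) / |r| = 0.69315 / 0.316

doubling time ≈ 2.2 months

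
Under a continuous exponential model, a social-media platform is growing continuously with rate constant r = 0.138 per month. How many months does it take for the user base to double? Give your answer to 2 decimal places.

doubling time = ln(2) / |r| = 0.69315 / 0.138

doubling time ≈ 5.02 months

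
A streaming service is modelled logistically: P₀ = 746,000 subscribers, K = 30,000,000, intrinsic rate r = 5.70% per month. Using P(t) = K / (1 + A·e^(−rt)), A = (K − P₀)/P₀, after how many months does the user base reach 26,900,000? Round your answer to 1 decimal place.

t ≈ 102.3 months

A = (30000000 − 746000)/746000 = 39.21448
26900000 = 30000000/(1 + 39.21448·e^(−0.057t)) → 1 + 39.21448·e^(−0.057t) = 1.11524
e^(−0.057t) = 0.002939 → t = ln(340.28046)/0.057 = 5.82977/0.057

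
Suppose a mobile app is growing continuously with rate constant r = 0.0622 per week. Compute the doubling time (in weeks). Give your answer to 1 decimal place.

doubling time = ln(2) / |r| = 0.69315 / 0.0622

doubling time ≈ 11.1 weeks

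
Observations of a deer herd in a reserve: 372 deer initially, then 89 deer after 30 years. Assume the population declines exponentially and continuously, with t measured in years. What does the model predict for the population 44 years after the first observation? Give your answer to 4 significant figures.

r = ln(89/372) / 30 ≈ -0.047675 per year
P(44) = 372 · e^(-0.047675·44) = 372 · 0.12274 ≈ 45.66

≈ 45.66 deer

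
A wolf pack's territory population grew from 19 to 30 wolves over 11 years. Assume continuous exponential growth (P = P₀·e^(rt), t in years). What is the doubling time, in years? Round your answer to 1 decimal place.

r = ln(30/19) / 11 = ln(1.57895) / 11 ≈ 0.041523 per year
doubling time = ln 2 / |r| = 0.69315 / 0.041523

doubling time ≈ 16.7 years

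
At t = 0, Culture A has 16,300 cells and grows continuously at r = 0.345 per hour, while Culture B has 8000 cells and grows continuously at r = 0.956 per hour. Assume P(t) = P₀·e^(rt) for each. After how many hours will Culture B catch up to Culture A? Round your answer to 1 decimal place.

t ≈ 1.2 hours

16300·e^(0.345t) = 8000·e^(0.956t)
16300/8000 = e^((0.956 − 0.345)t) → ln(2.0375) = 0.611·t
t = 0.71172 / 0.611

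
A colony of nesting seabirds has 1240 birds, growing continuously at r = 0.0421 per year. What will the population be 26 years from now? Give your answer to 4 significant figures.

≈ 3,705 birds

P(26) = 1240 · e^(0.0421·26) = 1240 · e^(1.0946)
= 1240 · 2.98799 ≈ 3705.1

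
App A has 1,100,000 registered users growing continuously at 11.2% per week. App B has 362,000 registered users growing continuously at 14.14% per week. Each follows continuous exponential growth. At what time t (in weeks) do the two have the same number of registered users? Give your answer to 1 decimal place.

t ≈ 37.8 weeks

1100000·e^(0.112t) = 362000·e^(0.1414t)
1100000/362000 = e^((0.1414 − 0.112)t) → ln(3.03867) = 0.0294·t
t = 1.11142 / 0.0294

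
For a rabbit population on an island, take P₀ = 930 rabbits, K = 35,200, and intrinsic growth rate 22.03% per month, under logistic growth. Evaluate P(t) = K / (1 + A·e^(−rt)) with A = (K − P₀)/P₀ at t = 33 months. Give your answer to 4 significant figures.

A = (35200 − 930)/930 = 36.84946
P(33) = 35200 / (1 + 36.84946·e^(−0.2203·33)) = 35200 / (1 + 36.84946·0.000696)
= 35200 / 1.02565 ≈ 34319.57

≈ 34,320 rabbits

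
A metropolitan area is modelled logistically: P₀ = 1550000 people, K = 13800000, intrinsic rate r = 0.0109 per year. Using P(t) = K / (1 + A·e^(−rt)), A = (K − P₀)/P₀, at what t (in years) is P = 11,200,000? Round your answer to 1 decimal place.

t ≈ 323.6 years

A = (13800000 − 1550000)/1550000 = 7.90323
11200000 = 13800000/(1 + 7.90323·e^(−0.0109t)) → 1 + 7.90323·e^(−0.0109t) = 1.23214
e^(−0.0109t) = 0.029373 → t = ln(34.04467)/0.0109 = 3.52767/0.0109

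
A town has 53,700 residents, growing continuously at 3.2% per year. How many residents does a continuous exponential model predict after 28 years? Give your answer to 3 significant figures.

≈ 132,000 residents

P(28) = 53700 · e^(0.032·28) = 53700 · e^(0.896)
= 53700 · 2.44978 ≈ 131553.42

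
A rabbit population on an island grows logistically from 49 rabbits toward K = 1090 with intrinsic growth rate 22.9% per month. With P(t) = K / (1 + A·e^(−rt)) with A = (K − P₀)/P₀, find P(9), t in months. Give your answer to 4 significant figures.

A = (1090 − 49)/49 = 21.2449
P(9) = 1090 / (1 + 21.2449·e^(−0.229·9)) = 1090 / (1 + 21.2449·0.127327)
= 1090 / 3.70504 ≈ 294.19

≈ 294.2 rabbits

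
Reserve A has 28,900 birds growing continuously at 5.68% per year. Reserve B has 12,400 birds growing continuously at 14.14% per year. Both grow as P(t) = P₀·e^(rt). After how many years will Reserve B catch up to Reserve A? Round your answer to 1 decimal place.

t ≈ 10.0 years

28900·e^(0.0568t) = 12400·e^(0.1414t)
28900/12400 = e^((0.1414 − 0.0568)t) → ln(2.33065) = 0.0846·t
t = 0.84615 / 0.0846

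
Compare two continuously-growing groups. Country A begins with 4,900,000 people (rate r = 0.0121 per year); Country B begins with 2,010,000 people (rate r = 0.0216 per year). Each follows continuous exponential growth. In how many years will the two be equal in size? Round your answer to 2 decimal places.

t ≈ 93.80 years

4900000·e^(0.0121t) = 2010000·e^(0.0216t)
4900000/2010000 = e^((0.0216 − 0.0121)t) → ln(2.43781) = 0.0095·t
t = 0.8911 / 0.0095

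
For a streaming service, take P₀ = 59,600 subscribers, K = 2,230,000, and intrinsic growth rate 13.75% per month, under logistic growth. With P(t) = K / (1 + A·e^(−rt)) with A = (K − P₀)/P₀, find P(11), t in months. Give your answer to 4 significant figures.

≈ 247,100 subscribers

A = (2230000 − 59600)/59600 = 36.41611
P(11) = 2230000 / (1 + 36.41611·e^(−0.1375·11)) = 2230000 / (1 + 36.41611·0.220358)
= 2230000 / 9.02459 ≈ 247102.5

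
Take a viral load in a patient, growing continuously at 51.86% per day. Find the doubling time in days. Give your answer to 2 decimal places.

doubling time = ln(2) / |r| = 0.69315 / 0.5186

doubling time ≈ 1.34 days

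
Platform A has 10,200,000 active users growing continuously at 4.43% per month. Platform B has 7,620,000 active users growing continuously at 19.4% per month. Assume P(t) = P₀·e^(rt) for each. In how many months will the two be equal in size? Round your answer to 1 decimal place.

t ≈ 1.9 months

10200000·e^(0.0443t) = 7620000·e^(0.194t)
10200000/7620000 = e^((0.194 − 0.0443)t) → ln(1.33858) = 0.1497·t
t = 0.29161 / 0.1497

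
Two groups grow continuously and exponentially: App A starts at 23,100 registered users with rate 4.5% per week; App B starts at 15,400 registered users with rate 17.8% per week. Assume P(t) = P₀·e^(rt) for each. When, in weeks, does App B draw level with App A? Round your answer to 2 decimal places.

t ≈ 3.05 weeks

23100·e^(0.045t) = 15400·e^(0.178t)
23100/15400 = e^((0.178 − 0.045)t) → ln(1.5) = 0.133·t
t = 0.40547 / 0.133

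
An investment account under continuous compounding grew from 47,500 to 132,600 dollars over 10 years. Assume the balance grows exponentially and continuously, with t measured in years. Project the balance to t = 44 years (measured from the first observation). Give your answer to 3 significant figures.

r = ln(132600/47500) / 10 ≈ 0.102661 per year
P(44) = 47500 · e^(0.102661·44) = 47500 · 91.56713 ≈ 4349438.89

≈ 4,350,000 dollars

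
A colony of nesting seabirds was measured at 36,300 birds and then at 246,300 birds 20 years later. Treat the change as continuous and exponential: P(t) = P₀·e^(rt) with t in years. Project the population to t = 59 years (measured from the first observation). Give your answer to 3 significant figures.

r = ln(246300/36300) / 20 ≈ 0.095737 per year
P(59) = 36300 · e^(0.095737·59) = 36300 · 283.8543 ≈ 10303910.94

≈ 10,300,000 birds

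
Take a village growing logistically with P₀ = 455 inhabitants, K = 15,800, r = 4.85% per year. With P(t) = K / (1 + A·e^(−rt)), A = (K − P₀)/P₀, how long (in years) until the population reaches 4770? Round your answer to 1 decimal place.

t ≈ 55.3 years

A = (15800 − 455)/455 = 33.72527
4770 = 15800/(1 + 33.72527·e^(−0.0485t)) → 1 + 33.72527·e^(−0.0485t) = 3.31237
e^(−0.0485t) = 0.068565 → t = ln(14.58473)/0.0485 = 2.67998/0.0485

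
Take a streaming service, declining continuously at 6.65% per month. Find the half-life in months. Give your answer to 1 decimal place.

half-life ≈ 10.4 months

half-life = ln(2) / |r| = 0.69315 / 0.0665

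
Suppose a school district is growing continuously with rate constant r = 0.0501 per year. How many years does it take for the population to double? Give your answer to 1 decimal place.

doubling time ≈ 13.8 years

doubling time = ln(2) / |r| = 0.69315 / 0.0501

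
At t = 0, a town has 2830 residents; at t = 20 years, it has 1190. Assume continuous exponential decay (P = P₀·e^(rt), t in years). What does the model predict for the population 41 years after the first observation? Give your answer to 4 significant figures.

≈ 479.2 residents

r = ln(1190/2830) / 20 ≈ -0.043316 per year
P(41) = 2830 · e^(-0.043316·41) = 2830 · 0.16932 ≈ 479.18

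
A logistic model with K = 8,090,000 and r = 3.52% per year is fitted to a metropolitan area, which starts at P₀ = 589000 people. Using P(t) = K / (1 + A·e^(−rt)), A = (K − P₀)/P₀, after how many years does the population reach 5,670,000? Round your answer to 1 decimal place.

t ≈ 96.5 years

A = (8090000 − 589000)/589000 = 12.73514
5670000 = 8090000/(1 + 12.73514·e^(−0.0352t)) → 1 + 12.73514·e^(−0.0352t) = 1.42681
e^(−0.0352t) = 0.033514 → t = ln(29.83813)/0.0352 = 3.39579/0.0352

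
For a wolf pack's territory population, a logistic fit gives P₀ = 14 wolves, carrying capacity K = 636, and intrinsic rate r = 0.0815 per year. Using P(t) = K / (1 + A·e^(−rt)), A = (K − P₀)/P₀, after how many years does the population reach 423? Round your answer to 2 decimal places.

A = (636 − 14)/14 = 44.42857
423 = 636/(1 + 44.42857·e^(−0.0815t)) → 1 + 44.42857·e^(−0.0815t) = 1.50355
e^(−0.0815t) = 0.011334 → t = ln(88.23139)/0.0815 = 4.47996/0.0815

t ≈ 54.97 years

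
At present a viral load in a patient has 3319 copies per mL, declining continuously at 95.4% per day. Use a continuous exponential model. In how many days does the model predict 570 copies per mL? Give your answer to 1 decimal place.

570 = 3319 · e^(-0.954·t)
t = ln(570/3319) / -0.954 = ln(0.17174) / -0.954 = -1.76178 / -0.954

t ≈ 1.8 days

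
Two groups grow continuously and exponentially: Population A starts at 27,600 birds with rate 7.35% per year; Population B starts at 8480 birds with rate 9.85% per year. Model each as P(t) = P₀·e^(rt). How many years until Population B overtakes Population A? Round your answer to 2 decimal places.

27600·e^(0.0735t) = 8480·e^(0.0985t)
27600/8480 = e^((0.0985 − 0.0735)t) → ln(3.25472) = 0.025·t
t = 1.18011 / 0.025

t ≈ 47.20 years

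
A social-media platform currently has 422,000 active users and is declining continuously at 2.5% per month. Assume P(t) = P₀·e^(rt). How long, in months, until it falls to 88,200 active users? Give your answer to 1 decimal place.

t ≈ 62.6 months

88200 = 422000 · e^(-0.025·t)
t = ln(88200/422000) / -0.025 = ln(0.209) / -0.025 = -1.5654 / -0.025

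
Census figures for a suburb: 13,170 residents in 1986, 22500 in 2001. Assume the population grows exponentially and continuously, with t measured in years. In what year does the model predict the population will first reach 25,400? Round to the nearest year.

year 2004

r = ln(22500/13170) / 15 = 0.53557/15 ≈ 0.035705 per year
t = ln(25400/13170) / r = 0.65681/0.035705 ≈ 18.4 years after 1986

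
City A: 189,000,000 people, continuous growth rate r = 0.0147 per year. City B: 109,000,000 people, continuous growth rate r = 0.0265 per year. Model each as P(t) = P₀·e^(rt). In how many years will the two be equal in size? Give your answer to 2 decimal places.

t ≈ 46.64 years

189000000·e^(0.0147t) = 109000000·e^(0.0265t)
189000000/109000000 = e^((0.0265 − 0.0147)t) → ln(1.73394) = 0.0118·t
t = 0.5504 / 0.0118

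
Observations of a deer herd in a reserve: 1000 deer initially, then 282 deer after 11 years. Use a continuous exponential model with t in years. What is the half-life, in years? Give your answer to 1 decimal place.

r = ln(282/1000) / 11 = ln(0.282) / 11 ≈ -0.115077 per year
half-life = ln 2 / |r| = 0.69315 / 0.115077

half-life ≈ 6.0 years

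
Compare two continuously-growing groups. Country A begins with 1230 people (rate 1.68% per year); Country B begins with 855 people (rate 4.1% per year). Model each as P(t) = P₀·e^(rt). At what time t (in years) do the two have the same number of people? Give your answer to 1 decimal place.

1230·e^(0.0168t) = 855·e^(0.041t)
1230/855 = e^((0.041 − 0.0168)t) → ln(1.4386) = 0.0242·t
t = 0.36367 / 0.0242

t ≈ 15.0 years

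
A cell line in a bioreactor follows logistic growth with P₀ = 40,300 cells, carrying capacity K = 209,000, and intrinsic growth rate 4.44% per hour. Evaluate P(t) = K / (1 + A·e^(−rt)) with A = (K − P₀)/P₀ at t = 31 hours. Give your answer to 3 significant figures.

≈ 102,000 cells

A = (209000 − 40300)/40300 = 4.1861
P(31) = 209000 / (1 + 4.1861·e^(−0.0444·31)) = 209000 / (1 + 4.1861·0.252486)
= 209000 / 2.05693 ≈ 101607.63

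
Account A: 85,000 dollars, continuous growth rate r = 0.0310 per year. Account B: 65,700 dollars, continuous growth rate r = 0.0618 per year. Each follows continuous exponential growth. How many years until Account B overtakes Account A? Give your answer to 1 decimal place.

t ≈ 8.4 years

85000·e^(0.031t) = 65700·e^(0.0618t)
85000/65700 = e^((0.0618 − 0.031)t) → ln(1.29376) = 0.0308·t
t = 0.25755 / 0.0308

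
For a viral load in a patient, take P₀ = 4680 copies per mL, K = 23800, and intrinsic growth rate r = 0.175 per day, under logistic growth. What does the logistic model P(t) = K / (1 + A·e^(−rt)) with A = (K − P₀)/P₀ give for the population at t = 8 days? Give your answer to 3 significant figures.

A = (23800 − 4680)/4680 = 4.08547
P(8) = 23800 / (1 + 4.08547·e^(−0.175·8)) = 23800 / (1 + 4.08547·0.246597)
= 23800 / 2.00746 ≈ 11855.75

≈ 11,900 copies per mL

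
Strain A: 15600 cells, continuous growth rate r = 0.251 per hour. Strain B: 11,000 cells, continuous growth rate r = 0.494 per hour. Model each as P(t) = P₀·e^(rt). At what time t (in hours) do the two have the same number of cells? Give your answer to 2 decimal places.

t ≈ 1.44 hours

15600·e^(0.251t) = 11000·e^(0.494t)
15600/11000 = e^((0.494 − 0.251)t) → ln(1.41818) = 0.243·t
t = 0.34938 / 0.243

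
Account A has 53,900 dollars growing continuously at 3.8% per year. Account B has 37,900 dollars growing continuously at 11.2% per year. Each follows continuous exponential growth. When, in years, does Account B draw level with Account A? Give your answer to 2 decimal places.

53900·e^(0.038t) = 37900·e^(0.112t)
53900/37900 = e^((0.112 − 0.038)t) → ln(1.42216) = 0.074·t
t = 0.35218 / 0.074

t ≈ 4.76 years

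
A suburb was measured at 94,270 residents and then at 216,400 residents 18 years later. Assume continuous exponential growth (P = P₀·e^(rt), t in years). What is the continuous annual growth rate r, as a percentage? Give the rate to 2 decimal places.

216400 = 94270 · e^(r·18)
e^(18r) = 216400/94270 = 2.29553
r = ln(2.29553) / 18 = 0.83097 / 18

r ≈ 4.62% per year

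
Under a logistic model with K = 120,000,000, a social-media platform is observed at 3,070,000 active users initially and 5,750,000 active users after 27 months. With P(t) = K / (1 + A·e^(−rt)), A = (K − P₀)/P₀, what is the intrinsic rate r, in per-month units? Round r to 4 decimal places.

r ≈ 0.0241 per month

A = (120000000 − 3070000)/3070000 = 38.08795
5750000 = 120000000/(1 + 38.08795·e^(−r·27)) → e^(−27r) = (20.86957 − 1)/38.08795 = 0.521676
r = −ln(0.521676)/27 = 0.65071/27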